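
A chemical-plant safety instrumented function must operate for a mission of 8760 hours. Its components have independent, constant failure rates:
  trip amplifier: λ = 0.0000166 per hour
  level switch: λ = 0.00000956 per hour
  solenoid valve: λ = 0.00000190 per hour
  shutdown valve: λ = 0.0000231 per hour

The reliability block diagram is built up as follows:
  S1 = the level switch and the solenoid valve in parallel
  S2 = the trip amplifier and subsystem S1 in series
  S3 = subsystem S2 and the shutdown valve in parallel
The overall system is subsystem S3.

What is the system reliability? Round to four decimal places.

R(trip amplifier) = exp(−0.0000166 × 8760) = 0.864663
R(level switch) = exp(−0.00000956 × 8760) = 0.919665
R(solenoid valve) = exp(−0.00000190 × 8760) = 0.983494
R(shutdown valve) = exp(−0.0000231 × 8760) = 0.816804
Parallel (level switch and solenoid valve): 1 − (1 − 0.919665)(1 − 0.983494) = 0.998674
Series (trip amplifier and [0.998674]): 0.864663 × 0.998674 = 0.863516
Parallel ([0.863516] and shutdown valve): 1 − (1 − 0.863516)(1 − 0.816804) = 0.9750

0.9750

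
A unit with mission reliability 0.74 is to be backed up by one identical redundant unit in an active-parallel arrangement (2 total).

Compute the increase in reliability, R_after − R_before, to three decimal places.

0.192

R_before = 0.74
R_after = 1 − (1 − 0.74)^2 = 0.932
ΔR = 0.932 − 0.74 = 0.192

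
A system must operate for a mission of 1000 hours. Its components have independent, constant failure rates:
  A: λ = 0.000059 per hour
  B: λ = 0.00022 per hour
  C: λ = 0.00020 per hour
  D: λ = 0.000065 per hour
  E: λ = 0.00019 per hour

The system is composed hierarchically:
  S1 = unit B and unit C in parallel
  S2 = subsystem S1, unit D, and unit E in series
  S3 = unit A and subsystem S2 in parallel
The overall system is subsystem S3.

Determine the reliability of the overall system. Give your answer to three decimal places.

0.986

R(A) = exp(−0.000059 × 1000) = 0.94271
R(B) = exp(−0.00022 × 1000) = 0.80252
R(C) = exp(−0.00020 × 1000) = 0.81873
R(D) = exp(−0.000065 × 1000) = 0.93707
R(E) = exp(−0.00019 × 1000) = 0.82696
Parallel (B and C): 1 − (1 − 0.80252)(1 − 0.81873) = 0.96420
Series ([0.96420], D, and E): 0.96420 × 0.93707 × 0.82696 = 0.74718
Parallel (A and [0.74718]): 1 − (1 − 0.94271)(1 − 0.74718) = 0.986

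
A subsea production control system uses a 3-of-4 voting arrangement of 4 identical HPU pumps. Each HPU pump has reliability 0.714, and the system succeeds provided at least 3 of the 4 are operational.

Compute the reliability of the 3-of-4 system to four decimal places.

R = Σ_{i=3}^{4} C(4,i) p^i (1−p)^{4−i} with p = 0.714
C(4,3)·0.714^3·0.286^1 = 0.416410
C(4,4)·0.714^4·0.286^0 = 0.259892
Sum = 0.6763

0.6763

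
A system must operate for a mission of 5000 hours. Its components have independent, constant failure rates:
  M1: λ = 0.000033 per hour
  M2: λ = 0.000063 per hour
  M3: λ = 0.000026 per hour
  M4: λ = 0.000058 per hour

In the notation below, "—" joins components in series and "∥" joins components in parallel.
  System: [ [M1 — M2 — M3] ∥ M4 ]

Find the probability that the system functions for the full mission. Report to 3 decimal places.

0.885

R(M1) = exp(−0.000033 × 5000) = 0.84789
R(M2) = exp(−0.000063 × 5000) = 0.72979
R(M3) = exp(−0.000026 × 5000) = 0.87810
R(M4) = exp(−0.000058 × 5000) = 0.74826
Series (M1, M2, and M3): 0.84789 × 0.72979 × 0.87810 = 0.54335
Parallel ([0.54335] and M4): 1 − (1 − 0.54335)(1 − 0.74826) = 0.885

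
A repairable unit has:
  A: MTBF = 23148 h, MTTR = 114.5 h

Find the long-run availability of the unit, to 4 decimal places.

A(A) = MTBF/(MTBF+MTTR) = 23148/(23148+114.5) = 0.9951

0.9951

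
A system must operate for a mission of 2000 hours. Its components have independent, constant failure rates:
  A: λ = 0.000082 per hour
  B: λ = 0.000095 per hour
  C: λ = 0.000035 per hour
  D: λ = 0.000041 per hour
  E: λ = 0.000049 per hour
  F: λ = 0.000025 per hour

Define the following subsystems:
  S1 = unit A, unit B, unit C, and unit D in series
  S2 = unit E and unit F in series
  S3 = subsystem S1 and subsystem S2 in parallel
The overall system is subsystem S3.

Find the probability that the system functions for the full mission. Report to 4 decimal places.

0.9454

R(A) = exp(−0.000082 × 2000) = 0.848742
R(B) = exp(−0.000095 × 2000) = 0.826959
R(C) = exp(−0.000035 × 2000) = 0.932394
R(D) = exp(−0.000041 × 2000) = 0.921272
R(E) = exp(−0.000049 × 2000) = 0.906649
R(F) = exp(−0.000025 × 2000) = 0.951229
Series (A, B, C, and D): 0.848742 × 0.826959 × 0.932394 × 0.921272 = 0.602902
Series (E and F): 0.906649 × 0.951229 = 0.862431
Parallel ([0.602902] and [0.862431]): 1 − (1 − 0.602902)(1 − 0.862431) = 0.9454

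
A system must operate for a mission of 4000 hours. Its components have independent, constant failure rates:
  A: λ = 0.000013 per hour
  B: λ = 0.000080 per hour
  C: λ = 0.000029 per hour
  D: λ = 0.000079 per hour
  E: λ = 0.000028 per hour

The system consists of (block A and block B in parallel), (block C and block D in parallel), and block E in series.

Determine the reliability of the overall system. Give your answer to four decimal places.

0.8555

R(A) = exp(−0.000013 × 4000) = 0.949329
R(B) = exp(−0.000080 × 4000) = 0.726149
R(C) = exp(−0.000029 × 4000) = 0.890475
R(D) = exp(−0.000079 × 4000) = 0.729059
R(E) = exp(−0.000028 × 4000) = 0.894044
Parallel (A and B): 1 − (1 − 0.949329)(1 − 0.726149) = 0.986124
Parallel (C and D): 1 − (1 − 0.890475)(1 − 0.729059) = 0.970325
Series ([0.986124], [0.970325], and E): 0.986124 × 0.970325 × 0.894044 = 0.8555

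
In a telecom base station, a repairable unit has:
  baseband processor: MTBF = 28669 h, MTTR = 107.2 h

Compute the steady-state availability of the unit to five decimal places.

A(baseband processor) = MTBF/(MTBF+MTTR) = 28669/(28669+107.2) = 0.99627

0.99627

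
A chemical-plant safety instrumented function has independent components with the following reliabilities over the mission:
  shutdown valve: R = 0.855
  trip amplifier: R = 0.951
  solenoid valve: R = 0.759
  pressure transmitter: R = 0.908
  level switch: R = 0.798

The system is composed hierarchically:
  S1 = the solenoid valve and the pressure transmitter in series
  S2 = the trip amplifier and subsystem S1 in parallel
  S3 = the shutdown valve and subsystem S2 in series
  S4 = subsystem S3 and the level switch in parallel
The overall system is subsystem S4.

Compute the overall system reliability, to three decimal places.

Series (solenoid valve and pressure transmitter): 0.75900 × 0.90800 = 0.68917
Parallel (trip amplifier and [0.68917]): 1 − (1 − 0.95100)(1 − 0.68917) = 0.98477
Series (shutdown valve and [0.98477]): 0.85500 × 0.98477 = 0.84198
Parallel ([0.84198] and level switch): 1 − (1 − 0.84198)(1 − 0.79800) = 0.968

0.968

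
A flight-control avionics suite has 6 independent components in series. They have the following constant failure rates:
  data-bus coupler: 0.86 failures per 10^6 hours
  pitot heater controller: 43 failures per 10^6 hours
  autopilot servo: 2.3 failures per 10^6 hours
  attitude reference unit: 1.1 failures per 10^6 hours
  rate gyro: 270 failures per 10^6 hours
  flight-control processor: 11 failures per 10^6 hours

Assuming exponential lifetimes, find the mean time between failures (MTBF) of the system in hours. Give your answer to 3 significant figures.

3050

Series of exponential components: λ_sys = Σ λ_i
λ_sys = 0.00000086 + 0.000043 + 0.0000023 + 0.0000011 + 0.00027 + 0.000011 = 3.2826e-04 /h
MTBF = 1 / λ_sys = 3050 h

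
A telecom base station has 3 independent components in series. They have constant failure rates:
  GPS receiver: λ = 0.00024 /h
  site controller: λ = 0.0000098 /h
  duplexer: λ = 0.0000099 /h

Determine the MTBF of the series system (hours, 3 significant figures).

3850

Series of exponential components: λ_sys = Σ λ_i
λ_sys = 0.00024 + 0.0000098 + 0.0000099 = 2.5970e-04 /h
MTBF = 1 / λ_sys = 3850 h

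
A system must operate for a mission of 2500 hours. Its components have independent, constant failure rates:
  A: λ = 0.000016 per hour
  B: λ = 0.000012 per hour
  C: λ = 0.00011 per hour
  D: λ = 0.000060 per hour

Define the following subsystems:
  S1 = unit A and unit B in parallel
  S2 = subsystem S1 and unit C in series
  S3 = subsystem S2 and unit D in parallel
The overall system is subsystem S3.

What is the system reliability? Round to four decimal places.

R(A) = exp(−0.000016 × 2500) = 0.960789
R(B) = exp(−0.000012 × 2500) = 0.970446
R(C) = exp(−0.00011 × 2500) = 0.759572
R(D) = exp(−0.000060 × 2500) = 0.860708
Parallel (A and B): 1 − (1 − 0.960789)(1 − 0.970446) = 0.998841
Series ([0.998841] and C): 0.998841 × 0.759572 = 0.758692
Parallel ([0.758692] and D): 1 − (1 − 0.758692)(1 − 0.860708) = 0.9664

0.9664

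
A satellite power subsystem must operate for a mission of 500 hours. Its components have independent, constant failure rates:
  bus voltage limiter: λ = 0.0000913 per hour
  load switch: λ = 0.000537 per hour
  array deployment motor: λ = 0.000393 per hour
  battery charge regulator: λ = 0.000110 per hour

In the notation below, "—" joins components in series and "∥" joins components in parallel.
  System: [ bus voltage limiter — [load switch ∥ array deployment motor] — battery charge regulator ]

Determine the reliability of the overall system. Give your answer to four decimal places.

R(bus voltage limiter) = exp(−0.0000913 × 500) = 0.955376
R(load switch) = exp(−0.000537 × 500) = 0.764525
R(array deployment motor) = exp(−0.000393 × 500) = 0.821601
R(battery charge regulator) = exp(−0.000110 × 500) = 0.946485
Parallel (load switch and array deployment motor): 1 − (1 − 0.764525)(1 − 0.821601) = 0.957991
Series (bus voltage limiter, [0.957991], and battery charge regulator): 0.955376 × 0.957991 × 0.946485 = 0.8663

0.8663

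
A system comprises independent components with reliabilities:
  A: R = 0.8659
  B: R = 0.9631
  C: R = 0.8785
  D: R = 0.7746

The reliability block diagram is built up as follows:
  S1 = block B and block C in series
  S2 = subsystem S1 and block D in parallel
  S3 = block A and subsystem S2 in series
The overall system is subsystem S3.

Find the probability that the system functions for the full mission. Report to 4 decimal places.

Series (B and C): 0.963100 × 0.878500 = 0.846083
Parallel ([0.846083] and D): 1 − (1 − 0.846083)(1 − 0.774600) = 0.965307
Series (A and [0.965307]): 0.865900 × 0.965307 = 0.8359

0.8359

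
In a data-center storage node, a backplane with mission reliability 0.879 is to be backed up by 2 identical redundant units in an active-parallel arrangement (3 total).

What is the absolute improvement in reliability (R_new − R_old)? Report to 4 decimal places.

R_before = 0.879
R_after = 1 − (1 − 0.879)^3 = 0.9982
ΔR = 0.9982 − 0.879 = 0.1192

0.1192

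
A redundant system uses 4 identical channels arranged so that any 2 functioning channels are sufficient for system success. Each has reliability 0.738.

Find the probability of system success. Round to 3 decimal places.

0.942

R = Σ_{i=2}^{4} C(4,i) p^i (1−p)^{4−i} with p = 0.738
C(4,2)·0.738^2·0.262^2 = 0.22432
C(4,3)·0.738^3·0.262^1 = 0.42124
C(4,4)·0.738^4·0.262^0 = 0.29664
Sum = 0.942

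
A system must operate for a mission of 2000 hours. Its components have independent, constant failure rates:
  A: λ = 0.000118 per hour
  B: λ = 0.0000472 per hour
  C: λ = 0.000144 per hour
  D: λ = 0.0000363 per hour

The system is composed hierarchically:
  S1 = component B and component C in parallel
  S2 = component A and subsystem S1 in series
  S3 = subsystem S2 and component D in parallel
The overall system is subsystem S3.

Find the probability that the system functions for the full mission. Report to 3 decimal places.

0.984

R(A) = exp(−0.000118 × 2000) = 0.78978
R(B) = exp(−0.0000472 × 2000) = 0.90992
R(C) = exp(−0.000144 × 2000) = 0.74976
R(D) = exp(−0.0000363 × 2000) = 0.92997
Parallel (B and C): 1 − (1 − 0.90992)(1 − 0.74976) = 0.97746
Series (A and [0.97746]): 0.78978 × 0.97746 = 0.77198
Parallel ([0.77198] and D): 1 − (1 − 0.77198)(1 − 0.92997) = 0.984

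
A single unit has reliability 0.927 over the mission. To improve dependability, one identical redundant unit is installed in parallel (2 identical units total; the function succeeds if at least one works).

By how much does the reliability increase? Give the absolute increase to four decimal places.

R_before = 0.927
R_after = 1 − (1 − 0.927)^2 = 0.9947
ΔR = 0.9947 − 0.927 = 0.0677

0.0677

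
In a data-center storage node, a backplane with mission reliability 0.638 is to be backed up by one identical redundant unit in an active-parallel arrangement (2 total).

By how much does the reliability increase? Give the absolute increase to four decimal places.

0.2310

R_before = 0.638
R_after = 1 − (1 − 0.638)^2 = 0.8690
ΔR = 0.8690 − 0.638 = 0.2310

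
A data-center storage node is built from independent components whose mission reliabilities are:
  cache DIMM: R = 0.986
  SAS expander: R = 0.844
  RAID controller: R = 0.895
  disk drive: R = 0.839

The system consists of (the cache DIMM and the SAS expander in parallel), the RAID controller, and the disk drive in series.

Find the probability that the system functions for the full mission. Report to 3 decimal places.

0.749

Parallel (cache DIMM and SAS expander): 1 − (1 − 0.98600)(1 − 0.84400) = 0.99782
Series ([0.99782], RAID controller, and disk drive): 0.99782 × 0.89500 × 0.83900 = 0.749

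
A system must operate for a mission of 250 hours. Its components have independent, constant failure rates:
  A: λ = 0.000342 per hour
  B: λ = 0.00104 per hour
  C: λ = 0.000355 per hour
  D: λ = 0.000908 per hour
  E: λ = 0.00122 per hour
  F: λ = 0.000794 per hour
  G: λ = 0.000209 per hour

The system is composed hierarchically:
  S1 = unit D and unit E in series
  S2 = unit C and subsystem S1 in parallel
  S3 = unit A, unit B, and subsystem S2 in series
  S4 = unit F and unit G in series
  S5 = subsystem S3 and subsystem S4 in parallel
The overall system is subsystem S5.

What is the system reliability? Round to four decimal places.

R(A) = exp(−0.000342 × 250) = 0.918053
R(B) = exp(−0.00104 × 250) = 0.771052
R(C) = exp(−0.000355 × 250) = 0.915074
R(D) = exp(−0.000908 × 250) = 0.796921
R(E) = exp(−0.00122 × 250) = 0.737123
R(F) = exp(−0.000794 × 250) = 0.819960
R(G) = exp(−0.000209 × 250) = 0.949092
Series (D and E): 0.796921 × 0.737123 = 0.587429
Parallel (C and [0.587429]): 1 − (1 − 0.915074)(1 − 0.587429) = 0.964962
Series (A, B, and [0.964962]): 0.918053 × 0.771052 × 0.964962 = 0.683064
Series (F and G): 0.819960 × 0.949092 = 0.778217
Parallel ([0.683064] and [0.778217]): 1 − (1 − 0.683064)(1 − 0.778217) = 0.9297

0.9297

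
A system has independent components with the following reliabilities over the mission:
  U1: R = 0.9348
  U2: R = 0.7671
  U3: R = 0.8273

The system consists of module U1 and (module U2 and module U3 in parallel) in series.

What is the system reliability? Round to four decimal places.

Parallel (U2 and U3): 1 − (1 − 0.767100)(1 − 0.827300) = 0.959778
Series (U1 and [0.959778]): 0.934800 × 0.959778 = 0.8972

0.8972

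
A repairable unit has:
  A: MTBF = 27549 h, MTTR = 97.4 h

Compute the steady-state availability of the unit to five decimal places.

A(A) = MTBF/(MTBF+MTTR) = 27549/(27549+97.4) = 0.99648

0.99648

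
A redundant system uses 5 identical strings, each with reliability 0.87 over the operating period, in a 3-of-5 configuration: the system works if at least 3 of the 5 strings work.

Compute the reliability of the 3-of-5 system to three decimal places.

0.982

R = Σ_{i=3}^{5} C(5,i) p^i (1−p)^{5−i} with p = 0.87
C(5,3)·0.87^3·0.13^2 = 0.11129
C(5,4)·0.87^4·0.13^1 = 0.37238
C(5,5)·0.87^5·0.13^0 = 0.49842
Sum = 0.982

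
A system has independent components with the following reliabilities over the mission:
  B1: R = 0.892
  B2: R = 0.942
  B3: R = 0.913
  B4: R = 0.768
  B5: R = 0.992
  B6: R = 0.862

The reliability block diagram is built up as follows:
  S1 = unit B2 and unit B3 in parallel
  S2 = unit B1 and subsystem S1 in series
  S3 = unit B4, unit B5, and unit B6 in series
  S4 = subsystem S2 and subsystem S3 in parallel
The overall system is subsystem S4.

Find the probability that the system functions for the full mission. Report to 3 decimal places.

Parallel (B2 and B3): 1 − (1 − 0.94200)(1 − 0.91300) = 0.99495
Series (B1 and [0.99495]): 0.89200 × 0.99495 = 0.88750
Series (B4, B5, and B6): 0.76800 × 0.99200 × 0.86200 = 0.65672
Parallel ([0.88750] and [0.65672]): 1 − (1 − 0.88750)(1 − 0.65672) = 0.961

0.961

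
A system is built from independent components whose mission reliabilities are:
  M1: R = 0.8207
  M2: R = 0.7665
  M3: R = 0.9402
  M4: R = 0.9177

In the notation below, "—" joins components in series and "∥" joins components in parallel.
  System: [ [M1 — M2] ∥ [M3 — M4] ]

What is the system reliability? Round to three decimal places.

Series (M1 and M2): 0.82070 × 0.76650 = 0.62907
Series (M3 and M4): 0.94020 × 0.91770 = 0.86282
Parallel ([0.62907] and [0.86282]): 1 − (1 − 0.62907)(1 − 0.86282) = 0.949

0.949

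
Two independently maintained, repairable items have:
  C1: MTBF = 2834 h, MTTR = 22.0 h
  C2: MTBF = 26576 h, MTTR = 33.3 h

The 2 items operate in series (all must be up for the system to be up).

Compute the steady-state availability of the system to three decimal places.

0.991

A(C1) = MTBF/(MTBF+MTTR) = 2834/(2834+22.0) = 0.992297
A(C2) = MTBF/(MTBF+MTTR) = 26576/(26576+33.3) = 0.998749
Series availability: 0.992297 × 0.998749 = 0.991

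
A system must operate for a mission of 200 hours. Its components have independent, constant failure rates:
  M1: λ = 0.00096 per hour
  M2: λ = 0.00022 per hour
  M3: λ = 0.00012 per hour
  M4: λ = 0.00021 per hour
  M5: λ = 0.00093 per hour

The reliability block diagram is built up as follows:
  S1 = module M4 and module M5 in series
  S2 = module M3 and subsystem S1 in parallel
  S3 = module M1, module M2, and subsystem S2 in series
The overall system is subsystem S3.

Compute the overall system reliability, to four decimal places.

R(M1) = exp(−0.00096 × 200) = 0.825307
R(M2) = exp(−0.00022 × 200) = 0.956954
R(M3) = exp(−0.00012 × 200) = 0.976286
R(M4) = exp(−0.00021 × 200) = 0.958870
R(M5) = exp(−0.00093 × 200) = 0.830274
Series (M4 and M5): 0.958870 × 0.830274 = 0.796125
Parallel (M3 and [0.796125]): 1 − (1 − 0.976286)(1 − 0.796125) = 0.995165
Series (M1, M2, and [0.995165]): 0.825307 × 0.956954 × 0.995165 = 0.7860

0.7860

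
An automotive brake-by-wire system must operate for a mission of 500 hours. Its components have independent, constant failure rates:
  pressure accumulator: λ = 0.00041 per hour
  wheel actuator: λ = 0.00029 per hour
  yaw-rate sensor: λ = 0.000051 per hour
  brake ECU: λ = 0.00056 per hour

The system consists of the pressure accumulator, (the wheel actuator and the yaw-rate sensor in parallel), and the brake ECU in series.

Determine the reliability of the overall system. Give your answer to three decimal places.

R(pressure accumulator) = exp(−0.00041 × 500) = 0.81465
R(wheel actuator) = exp(−0.00029 × 500) = 0.86502
R(yaw-rate sensor) = exp(−0.000051 × 500) = 0.97482
R(brake ECU) = exp(−0.00056 × 500) = 0.75578
Parallel (wheel actuator and yaw-rate sensor): 1 − (1 − 0.86502)(1 − 0.97482) = 0.99660
Series (pressure accumulator, [0.99660], and brake ECU): 0.81465 × 0.99660 × 0.75578 = 0.614

0.614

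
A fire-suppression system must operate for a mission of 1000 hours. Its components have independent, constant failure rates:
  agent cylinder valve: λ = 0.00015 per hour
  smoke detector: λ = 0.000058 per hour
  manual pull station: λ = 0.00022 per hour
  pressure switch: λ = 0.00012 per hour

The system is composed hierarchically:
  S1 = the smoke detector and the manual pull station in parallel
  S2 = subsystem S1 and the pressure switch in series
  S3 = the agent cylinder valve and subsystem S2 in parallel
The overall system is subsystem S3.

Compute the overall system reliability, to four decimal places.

0.9829

R(agent cylinder valve) = exp(−0.00015 × 1000) = 0.860708
R(smoke detector) = exp(−0.000058 × 1000) = 0.943650
R(manual pull station) = exp(−0.00022 × 1000) = 0.802519
R(pressure switch) = exp(−0.00012 × 1000) = 0.886920
Parallel (smoke detector and manual pull station): 1 − (1 − 0.943650)(1 − 0.802519) = 0.988872
Series ([0.988872] and pressure switch): 0.988872 × 0.886920 = 0.877050
Parallel (agent cylinder valve and [0.877050]): 1 − (1 − 0.860708)(1 − 0.877050) = 0.9829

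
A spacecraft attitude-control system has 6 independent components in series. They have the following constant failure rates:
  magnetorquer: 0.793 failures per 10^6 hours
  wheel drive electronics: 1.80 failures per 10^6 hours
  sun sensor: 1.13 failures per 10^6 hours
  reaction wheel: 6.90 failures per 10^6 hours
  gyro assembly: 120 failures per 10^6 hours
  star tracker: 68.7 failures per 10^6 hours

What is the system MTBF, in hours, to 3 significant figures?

5020

Series of exponential components: λ_sys = Σ λ_i
λ_sys = 0.000000793 + 0.00000180 + 0.00000113 + 0.00000690 + 0.000120 + 0.0000687 = 1.9932e-04 /h
MTBF = 1 / λ_sys = 5020 h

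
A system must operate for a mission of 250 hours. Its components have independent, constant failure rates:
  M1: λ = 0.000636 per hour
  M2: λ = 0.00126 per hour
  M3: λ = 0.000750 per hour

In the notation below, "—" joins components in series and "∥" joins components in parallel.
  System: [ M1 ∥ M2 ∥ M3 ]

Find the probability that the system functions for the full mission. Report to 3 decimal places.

R(M1) = exp(−0.000636 × 250) = 0.85300
R(M2) = exp(−0.00126 × 250) = 0.72979
R(M3) = exp(−0.000750 × 250) = 0.82903
Parallel (M1, M2, and M3): 1 − (1 − 0.85300)(1 − 0.72979)(1 − 0.82903) = 0.993

0.993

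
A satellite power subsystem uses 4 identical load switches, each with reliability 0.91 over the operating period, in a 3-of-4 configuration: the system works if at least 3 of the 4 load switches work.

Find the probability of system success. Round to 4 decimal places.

R = Σ_{i=3}^{4} C(4,i) p^i (1−p)^{4−i} with p = 0.91
C(4,3)·0.91^3·0.09^1 = 0.271286
C(4,4)·0.91^4·0.09^0 = 0.685750
Sum = 0.9570

0.9570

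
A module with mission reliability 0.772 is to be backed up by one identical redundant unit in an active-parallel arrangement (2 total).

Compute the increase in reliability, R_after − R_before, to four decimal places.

R_before = 0.772
R_after = 1 − (1 − 0.772)^2 = 0.9480
ΔR = 0.9480 − 0.772 = 0.1760

0.1760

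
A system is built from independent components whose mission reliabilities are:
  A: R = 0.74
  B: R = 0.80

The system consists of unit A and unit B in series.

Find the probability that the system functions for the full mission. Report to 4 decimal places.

Series (A and B): 0.740000 × 0.800000 = 0.5920

0.5920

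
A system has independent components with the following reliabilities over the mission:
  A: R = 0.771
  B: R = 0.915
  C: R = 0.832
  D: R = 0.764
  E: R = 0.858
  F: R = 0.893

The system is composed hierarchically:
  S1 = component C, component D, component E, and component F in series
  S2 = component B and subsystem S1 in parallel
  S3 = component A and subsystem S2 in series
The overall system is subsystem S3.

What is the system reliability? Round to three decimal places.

0.737

Series (C, D, E, and F): 0.83200 × 0.76400 × 0.85800 × 0.89300 = 0.48703
Parallel (B and [0.48703]): 1 − (1 − 0.91500)(1 − 0.48703) = 0.95640
Series (A and [0.95640]): 0.77100 × 0.95640 = 0.737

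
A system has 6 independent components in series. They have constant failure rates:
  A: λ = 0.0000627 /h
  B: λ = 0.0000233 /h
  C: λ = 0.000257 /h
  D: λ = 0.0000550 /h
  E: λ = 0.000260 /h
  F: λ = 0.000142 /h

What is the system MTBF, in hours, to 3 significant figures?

Series of exponential components: λ_sys = Σ λ_i
λ_sys = 0.0000627 + 0.0000233 + 0.000257 + 0.0000550 + 0.000260 + 0.000142 = 8.0000e-04 /h
MTBF = 1 / λ_sys = 1250 h

1250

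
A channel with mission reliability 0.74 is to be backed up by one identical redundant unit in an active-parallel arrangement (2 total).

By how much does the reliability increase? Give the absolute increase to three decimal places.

0.192

R_before = 0.74
R_after = 1 − (1 − 0.74)^2 = 0.932
ΔR = 0.932 − 0.74 = 0.192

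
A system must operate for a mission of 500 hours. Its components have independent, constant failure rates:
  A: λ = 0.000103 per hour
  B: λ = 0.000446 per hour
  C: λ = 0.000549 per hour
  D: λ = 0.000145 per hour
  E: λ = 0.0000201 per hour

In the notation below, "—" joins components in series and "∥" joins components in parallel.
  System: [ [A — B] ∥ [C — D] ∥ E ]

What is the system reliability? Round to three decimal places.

0.999

R(A) = exp(−0.000103 × 500) = 0.94980
R(B) = exp(−0.000446 × 500) = 0.80011
R(C) = exp(−0.000549 × 500) = 0.75995
R(D) = exp(−0.000145 × 500) = 0.93007
R(E) = exp(−0.0000201 × 500) = 0.99000
Series (A and B): 0.94980 × 0.80011 = 0.75994
Series (C and D): 0.75995 × 0.93007 = 0.70681
Parallel ([0.75994], [0.70681], and E): 1 − (1 − 0.75994)(1 − 0.70681)(1 − 0.99000) = 0.999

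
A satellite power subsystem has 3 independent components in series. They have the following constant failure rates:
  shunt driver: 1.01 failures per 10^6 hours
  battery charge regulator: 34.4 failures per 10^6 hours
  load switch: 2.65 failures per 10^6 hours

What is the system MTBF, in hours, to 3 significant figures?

26300

Series of exponential components: λ_sys = Σ λ_i
λ_sys = 0.00000101 + 0.0000344 + 0.00000265 = 3.8060e-05 /h
MTBF = 1 / λ_sys = 26300 h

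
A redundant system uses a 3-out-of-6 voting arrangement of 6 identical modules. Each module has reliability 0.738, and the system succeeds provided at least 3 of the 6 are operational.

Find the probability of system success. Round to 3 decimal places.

0.956

R = Σ_{i=3}^{6} C(6,i) p^i (1−p)^{6−i} with p = 0.738
C(6,3)·0.738^3·0.262^3 = 0.14458
C(6,4)·0.738^4·0.262^2 = 0.30544
C(6,5)·0.738^5·0.262^1 = 0.34414
C(6,6)·0.738^6·0.262^0 = 0.16156
Sum = 0.956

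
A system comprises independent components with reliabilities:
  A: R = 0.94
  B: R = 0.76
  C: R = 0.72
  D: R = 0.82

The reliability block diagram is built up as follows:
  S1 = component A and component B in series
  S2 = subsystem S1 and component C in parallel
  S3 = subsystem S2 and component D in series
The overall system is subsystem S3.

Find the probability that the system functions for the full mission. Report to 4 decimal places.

Series (A and B): 0.940000 × 0.760000 = 0.714400
Parallel ([0.714400] and C): 1 − (1 − 0.714400)(1 − 0.720000) = 0.920032
Series ([0.920032] and D): 0.920032 × 0.820000 = 0.7544

0.7544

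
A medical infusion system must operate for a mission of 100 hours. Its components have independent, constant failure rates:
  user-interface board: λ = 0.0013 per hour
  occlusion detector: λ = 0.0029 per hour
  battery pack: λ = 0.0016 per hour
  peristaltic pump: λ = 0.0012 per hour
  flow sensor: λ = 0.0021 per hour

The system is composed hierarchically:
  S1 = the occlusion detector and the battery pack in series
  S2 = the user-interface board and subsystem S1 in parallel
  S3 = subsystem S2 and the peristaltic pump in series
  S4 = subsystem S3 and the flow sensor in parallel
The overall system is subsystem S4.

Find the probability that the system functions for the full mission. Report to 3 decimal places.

0.971

R(user-interface board) = exp(−0.0013 × 100) = 0.87810
R(occlusion detector) = exp(−0.0029 × 100) = 0.74826
R(battery pack) = exp(−0.0016 × 100) = 0.85214
R(peristaltic pump) = exp(−0.0012 × 100) = 0.88692
R(flow sensor) = exp(−0.0021 × 100) = 0.81058
Series (occlusion detector and battery pack): 0.74826 × 0.85214 = 0.63762
Parallel (user-interface board and [0.63762]): 1 − (1 − 0.87810)(1 − 0.63762) = 0.95583
Series ([0.95583] and peristaltic pump): 0.95583 × 0.88692 = 0.84774
Parallel ([0.84774] and flow sensor): 1 − (1 − 0.84774)(1 − 0.81058) = 0.971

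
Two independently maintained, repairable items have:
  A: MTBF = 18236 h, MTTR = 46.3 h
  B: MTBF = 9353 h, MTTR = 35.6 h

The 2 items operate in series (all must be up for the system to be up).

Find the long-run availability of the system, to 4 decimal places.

A(A) = MTBF/(MTBF+MTTR) = 18236/(18236+46.3) = 0.997467
A(B) = MTBF/(MTBF+MTTR) = 9353/(9353+35.6) = 0.996208
Series availability: 0.997467 × 0.996208 = 0.9937

0.9937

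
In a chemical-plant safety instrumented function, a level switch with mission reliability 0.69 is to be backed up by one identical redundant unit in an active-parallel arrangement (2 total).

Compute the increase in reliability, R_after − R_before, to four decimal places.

0.2139

R_before = 0.69
R_after = 1 − (1 − 0.69)^2 = 0.9039
ΔR = 0.9039 − 0.69 = 0.2139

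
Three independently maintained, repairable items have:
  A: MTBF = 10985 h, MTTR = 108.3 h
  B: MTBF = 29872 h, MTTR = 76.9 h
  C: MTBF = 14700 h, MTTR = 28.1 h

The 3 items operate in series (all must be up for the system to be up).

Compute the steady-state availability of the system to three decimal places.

0.986

A(A) = MTBF/(MTBF+MTTR) = 10985/(10985+108.3) = 0.990237
A(B) = MTBF/(MTBF+MTTR) = 29872/(29872+76.9) = 0.997432
A(C) = MTBF/(MTBF+MTTR) = 14700/(14700+28.1) = 0.998092
Series availability: 0.990237 × 0.997432 × 0.998092 = 0.986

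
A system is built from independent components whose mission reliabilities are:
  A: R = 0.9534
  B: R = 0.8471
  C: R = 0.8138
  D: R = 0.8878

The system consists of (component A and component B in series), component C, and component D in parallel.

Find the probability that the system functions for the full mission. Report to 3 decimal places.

Series (A and B): 0.95340 × 0.84710 = 0.80763
Parallel ([0.80763], C, and D): 1 − (1 − 0.80763)(1 − 0.81380)(1 − 0.88780) = 0.996

0.996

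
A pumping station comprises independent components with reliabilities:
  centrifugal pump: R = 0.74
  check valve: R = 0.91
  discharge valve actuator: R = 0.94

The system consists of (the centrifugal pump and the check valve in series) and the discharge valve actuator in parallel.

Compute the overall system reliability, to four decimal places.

0.9804

Series (centrifugal pump and check valve): 0.740000 × 0.910000 = 0.673400
Parallel ([0.673400] and discharge valve actuator): 1 − (1 − 0.673400)(1 − 0.940000) = 0.9804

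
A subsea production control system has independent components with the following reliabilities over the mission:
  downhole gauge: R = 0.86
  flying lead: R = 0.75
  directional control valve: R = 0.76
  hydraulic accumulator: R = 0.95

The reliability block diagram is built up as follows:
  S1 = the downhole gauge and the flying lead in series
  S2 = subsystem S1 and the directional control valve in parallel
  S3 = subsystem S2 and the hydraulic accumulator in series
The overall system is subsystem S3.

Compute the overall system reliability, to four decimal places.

0.8691

Series (downhole gauge and flying lead): 0.860000 × 0.750000 = 0.645000
Parallel ([0.645000] and directional control valve): 1 − (1 − 0.645000)(1 − 0.760000) = 0.914800
Series ([0.914800] and hydraulic accumulator): 0.914800 × 0.950000 = 0.8691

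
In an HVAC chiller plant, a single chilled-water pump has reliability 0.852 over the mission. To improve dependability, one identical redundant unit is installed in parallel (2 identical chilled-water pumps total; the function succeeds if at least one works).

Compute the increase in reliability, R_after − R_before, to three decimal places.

0.126

R_before = 0.852
R_after = 1 − (1 − 0.852)^2 = 0.978
ΔR = 0.978 − 0.852 = 0.126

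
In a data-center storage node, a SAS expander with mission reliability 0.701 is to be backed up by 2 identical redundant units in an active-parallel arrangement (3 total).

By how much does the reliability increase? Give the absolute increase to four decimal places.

0.2723

R_before = 0.701
R_after = 1 − (1 − 0.701)^3 = 0.9733
ΔR = 0.9733 − 0.701 = 0.2723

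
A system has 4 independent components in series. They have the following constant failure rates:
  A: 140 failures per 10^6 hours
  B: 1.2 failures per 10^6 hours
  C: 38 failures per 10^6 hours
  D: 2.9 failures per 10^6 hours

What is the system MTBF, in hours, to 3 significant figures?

5490

Series of exponential components: λ_sys = Σ λ_i
λ_sys = 0.00014 + 0.0000012 + 0.000038 + 0.0000029 = 1.8210e-04 /h
MTBF = 1 / λ_sys = 5490 h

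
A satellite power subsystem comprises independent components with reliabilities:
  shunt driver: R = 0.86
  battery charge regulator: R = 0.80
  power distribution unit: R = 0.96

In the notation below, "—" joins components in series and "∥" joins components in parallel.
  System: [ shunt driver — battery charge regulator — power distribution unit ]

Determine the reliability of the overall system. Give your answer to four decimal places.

Series (shunt driver, battery charge regulator, and power distribution unit): 0.860000 × 0.800000 × 0.960000 = 0.6605

0.6605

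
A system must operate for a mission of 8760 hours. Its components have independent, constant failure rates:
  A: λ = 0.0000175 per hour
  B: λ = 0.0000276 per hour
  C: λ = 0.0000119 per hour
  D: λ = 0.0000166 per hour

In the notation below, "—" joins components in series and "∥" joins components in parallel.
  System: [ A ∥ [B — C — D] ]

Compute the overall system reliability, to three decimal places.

0.945

R(A) = exp(−0.0000175 × 8760) = 0.85787
R(B) = exp(−0.0000276 × 8760) = 0.78523
R(C) = exp(−0.0000119 × 8760) = 0.90101
R(D) = exp(−0.0000166 × 8760) = 0.86466
Series (B, C, and D): 0.78523 × 0.90101 × 0.86466 = 0.61175
Parallel (A and [0.61175]): 1 − (1 − 0.85787)(1 − 0.61175) = 0.945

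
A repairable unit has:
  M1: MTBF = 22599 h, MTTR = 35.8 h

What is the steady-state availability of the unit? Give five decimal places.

A(M1) = MTBF/(MTBF+MTTR) = 22599/(22599+35.8) = 0.99842

0.99842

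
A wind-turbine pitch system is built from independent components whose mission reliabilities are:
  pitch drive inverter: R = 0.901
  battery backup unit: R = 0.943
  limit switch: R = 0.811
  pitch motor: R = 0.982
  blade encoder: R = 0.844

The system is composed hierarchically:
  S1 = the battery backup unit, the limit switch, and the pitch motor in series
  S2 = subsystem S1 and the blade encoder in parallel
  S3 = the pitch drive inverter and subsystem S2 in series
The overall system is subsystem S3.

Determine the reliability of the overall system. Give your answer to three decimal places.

0.866

Series (battery backup unit, limit switch, and pitch motor): 0.94300 × 0.81100 × 0.98200 = 0.75101
Parallel ([0.75101] and blade encoder): 1 − (1 − 0.75101)(1 − 0.84400) = 0.96116
Series (pitch drive inverter and [0.96116]): 0.90100 × 0.96116 = 0.866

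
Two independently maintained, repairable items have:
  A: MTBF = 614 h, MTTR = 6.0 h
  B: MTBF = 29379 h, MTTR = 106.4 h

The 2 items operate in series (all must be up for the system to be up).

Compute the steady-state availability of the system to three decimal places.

0.987

A(A) = MTBF/(MTBF+MTTR) = 614/(614+6.0) = 0.990323
A(B) = MTBF/(MTBF+MTTR) = 29379/(29379+106.4) = 0.996391
Series availability: 0.990323 × 0.996391 = 0.987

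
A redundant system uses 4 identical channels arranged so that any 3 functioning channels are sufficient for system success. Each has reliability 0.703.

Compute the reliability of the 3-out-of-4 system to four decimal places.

R = Σ_{i=3}^{4} C(4,i) p^i (1−p)^{4−i} with p = 0.703
C(4,3)·0.703^3·0.297^1 = 0.412746
C(4,4)·0.703^4·0.297^0 = 0.244243
Sum = 0.6570

0.6570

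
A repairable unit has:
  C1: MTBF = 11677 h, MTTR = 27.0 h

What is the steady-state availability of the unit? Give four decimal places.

A(C1) = MTBF/(MTBF+MTTR) = 11677/(11677+27.0) = 0.9977

0.9977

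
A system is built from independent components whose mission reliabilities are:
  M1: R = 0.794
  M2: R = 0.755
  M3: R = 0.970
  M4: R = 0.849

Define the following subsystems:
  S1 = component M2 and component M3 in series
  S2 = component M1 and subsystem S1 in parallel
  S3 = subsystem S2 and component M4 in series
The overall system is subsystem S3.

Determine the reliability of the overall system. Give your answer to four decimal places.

0.8022

Series (M2 and M3): 0.755000 × 0.970000 = 0.732350
Parallel (M1 and [0.732350]): 1 − (1 − 0.794000)(1 − 0.732350) = 0.944864
Series ([0.944864] and M4): 0.944864 × 0.849000 = 0.8022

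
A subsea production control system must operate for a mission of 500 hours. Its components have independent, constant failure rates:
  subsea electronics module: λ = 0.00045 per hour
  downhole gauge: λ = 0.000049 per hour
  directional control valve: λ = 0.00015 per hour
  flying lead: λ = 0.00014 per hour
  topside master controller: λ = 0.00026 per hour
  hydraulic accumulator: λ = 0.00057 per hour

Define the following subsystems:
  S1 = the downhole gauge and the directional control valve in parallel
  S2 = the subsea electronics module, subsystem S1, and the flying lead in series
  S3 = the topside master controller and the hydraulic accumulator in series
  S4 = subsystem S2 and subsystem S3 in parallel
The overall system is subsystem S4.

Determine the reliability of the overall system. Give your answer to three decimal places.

R(subsea electronics module) = exp(−0.00045 × 500) = 0.79852
R(downhole gauge) = exp(−0.000049 × 500) = 0.97580
R(directional control valve) = exp(−0.00015 × 500) = 0.92774
R(flying lead) = exp(−0.00014 × 500) = 0.93239
R(topside master controller) = exp(−0.00026 × 500) = 0.87810
R(hydraulic accumulator) = exp(−0.00057 × 500) = 0.75201
Parallel (downhole gauge and directional control valve): 1 − (1 − 0.97580)(1 − 0.92774) = 0.99825
Series (subsea electronics module, [0.99825], and flying lead): 0.79852 × 0.99825 × 0.93239 = 0.74323
Series (topside master controller and hydraulic accumulator): 0.87810 × 0.75201 = 0.66034
Parallel ([0.74323] and [0.66034]): 1 − (1 − 0.74323)(1 − 0.66034) = 0.913

0.913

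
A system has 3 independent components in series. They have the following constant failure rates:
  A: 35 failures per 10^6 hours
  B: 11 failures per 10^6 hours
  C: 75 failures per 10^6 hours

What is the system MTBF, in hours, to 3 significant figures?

Series of exponential components: λ_sys = Σ λ_i
λ_sys = 0.000035 + 0.000011 + 0.000075 = 1.2100e-04 /h
MTBF = 1 / λ_sys = 8260 h

8260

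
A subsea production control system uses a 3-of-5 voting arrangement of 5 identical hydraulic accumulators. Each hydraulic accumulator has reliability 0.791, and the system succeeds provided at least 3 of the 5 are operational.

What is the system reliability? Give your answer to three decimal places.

R = Σ_{i=3}^{5} C(5,i) p^i (1−p)^{5−i} with p = 0.791
C(5,3)·0.791^3·0.209^2 = 0.21618
C(5,4)·0.791^4·0.209^1 = 0.40909
C(5,5)·0.791^5·0.209^0 = 0.30966
Sum = 0.935

0.935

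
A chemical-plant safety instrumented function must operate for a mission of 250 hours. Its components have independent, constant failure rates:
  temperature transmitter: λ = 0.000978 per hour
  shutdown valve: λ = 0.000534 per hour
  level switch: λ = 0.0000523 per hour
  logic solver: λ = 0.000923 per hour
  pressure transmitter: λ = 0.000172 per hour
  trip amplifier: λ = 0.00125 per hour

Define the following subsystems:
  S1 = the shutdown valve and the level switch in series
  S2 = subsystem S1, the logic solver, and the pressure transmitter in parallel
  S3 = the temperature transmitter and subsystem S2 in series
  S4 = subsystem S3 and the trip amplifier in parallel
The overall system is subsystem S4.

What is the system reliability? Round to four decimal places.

R(temperature transmitter) = exp(−0.000978 × 250) = 0.783096
R(shutdown valve) = exp(−0.000534 × 250) = 0.875027
R(level switch) = exp(−0.0000523 × 250) = 0.987010
R(logic solver) = exp(−0.000923 × 250) = 0.793938
R(pressure transmitter) = exp(−0.000172 × 250) = 0.957911
R(trip amplifier) = exp(−0.00125 × 250) = 0.731616
Series (shutdown valve and level switch): 0.875027 × 0.987010 = 0.863660
Parallel ([0.863660], logic solver, and pressure transmitter): 1 − (1 − 0.863660)(1 − 0.793938)(1 − 0.957911) = 0.998818
Series (temperature transmitter and [0.998818]): 0.783096 × 0.998818 = 0.782170
Parallel ([0.782170] and trip amplifier): 1 − (1 − 0.782170)(1 − 0.731616) = 0.9415

0.9415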